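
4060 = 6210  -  2150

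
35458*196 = 6949768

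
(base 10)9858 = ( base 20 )14ci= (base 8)23202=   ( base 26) ef4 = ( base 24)H2I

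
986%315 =41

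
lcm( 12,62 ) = 372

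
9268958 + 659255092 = 668524050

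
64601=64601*1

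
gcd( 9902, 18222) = 2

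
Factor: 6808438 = 2^1  *7^1*13^1 * 37409^1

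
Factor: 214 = 2^1 *107^1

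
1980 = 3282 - 1302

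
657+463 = 1120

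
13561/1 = 13561= 13561.00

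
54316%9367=7481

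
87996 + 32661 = 120657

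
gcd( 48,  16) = 16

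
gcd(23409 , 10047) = 51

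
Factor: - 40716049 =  - 11^1*23^1*160933^1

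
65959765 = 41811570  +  24148195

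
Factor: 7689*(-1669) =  - 12832941 = - 3^1*11^1*233^1 * 1669^1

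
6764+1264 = 8028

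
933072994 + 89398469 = 1022471463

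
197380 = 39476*5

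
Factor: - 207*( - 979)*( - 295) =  - 3^2*5^1* 11^1*23^1*59^1 * 89^1 = - 59782635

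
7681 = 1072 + 6609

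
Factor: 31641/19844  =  2^(-2)*3^1*11^( - 2)*41^( - 1)* 53^1*199^1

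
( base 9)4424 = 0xCBE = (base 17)B4F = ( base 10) 3262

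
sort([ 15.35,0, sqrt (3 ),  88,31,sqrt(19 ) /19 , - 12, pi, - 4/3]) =[ - 12, - 4/3,0,sqrt(  19)/19,sqrt ( 3), pi , 15.35,  31 , 88]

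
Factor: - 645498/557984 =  - 2^( - 4)*3^2 * 53^ ( - 1)*109^1 = - 981/848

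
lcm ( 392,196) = 392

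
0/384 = 0 = 0.00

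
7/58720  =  7/58720  =  0.00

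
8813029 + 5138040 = 13951069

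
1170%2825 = 1170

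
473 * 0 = 0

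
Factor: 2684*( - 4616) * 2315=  - 2^5*5^1*11^1*61^1*463^1*577^1 = - 28681331360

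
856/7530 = 428/3765  =  0.11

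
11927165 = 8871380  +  3055785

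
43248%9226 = 6344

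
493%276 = 217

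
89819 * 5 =449095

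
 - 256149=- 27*9487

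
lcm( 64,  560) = 2240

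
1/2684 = 1/2684=0.00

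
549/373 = 1 + 176/373 = 1.47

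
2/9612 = 1/4806=0.00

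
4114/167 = 4114/167 = 24.63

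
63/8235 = 7/915 = 0.01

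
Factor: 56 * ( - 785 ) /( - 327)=2^3*3^(  -  1 )*5^1 * 7^1*109^(-1 )*157^1  =  43960/327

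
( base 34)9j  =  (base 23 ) E3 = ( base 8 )505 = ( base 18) 101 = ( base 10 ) 325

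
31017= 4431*7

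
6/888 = 1/148 = 0.01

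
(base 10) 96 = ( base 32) 30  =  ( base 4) 1200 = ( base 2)1100000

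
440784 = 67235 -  - 373549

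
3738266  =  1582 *2363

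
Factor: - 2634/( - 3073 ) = 6/7  =  2^1*3^1*7^ ( -1)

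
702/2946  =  117/491 = 0.24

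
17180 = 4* 4295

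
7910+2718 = 10628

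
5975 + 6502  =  12477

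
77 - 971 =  - 894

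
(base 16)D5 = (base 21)A3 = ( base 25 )8d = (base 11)184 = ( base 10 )213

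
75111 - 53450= 21661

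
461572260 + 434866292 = 896438552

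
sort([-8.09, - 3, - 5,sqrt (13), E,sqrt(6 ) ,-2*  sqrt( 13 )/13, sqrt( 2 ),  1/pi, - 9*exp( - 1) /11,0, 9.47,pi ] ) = [ -8.09, - 5, - 3 , - 2*sqrt( 13) /13 ,-9 * exp(- 1 )/11,0,1/pi,sqrt( 2),sqrt( 6 ),E,pi,sqrt( 13),9.47 ] 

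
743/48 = 15  +  23/48 = 15.48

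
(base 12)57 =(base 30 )27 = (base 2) 1000011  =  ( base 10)67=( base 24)2j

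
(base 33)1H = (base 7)101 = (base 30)1K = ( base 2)110010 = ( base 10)50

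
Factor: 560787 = 3^1*107^1* 1747^1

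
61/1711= 61/1711 = 0.04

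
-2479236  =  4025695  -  6504931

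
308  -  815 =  - 507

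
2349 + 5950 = 8299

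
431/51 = 431/51 = 8.45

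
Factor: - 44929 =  - 179^1*251^1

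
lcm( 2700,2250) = 13500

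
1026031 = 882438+143593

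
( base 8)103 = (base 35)1W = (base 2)1000011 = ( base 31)25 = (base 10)67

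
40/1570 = 4/157 = 0.03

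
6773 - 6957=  - 184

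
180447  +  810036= 990483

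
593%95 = 23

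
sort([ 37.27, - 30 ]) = [  -  30, 37.27 ]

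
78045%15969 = 14169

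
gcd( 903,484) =1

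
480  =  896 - 416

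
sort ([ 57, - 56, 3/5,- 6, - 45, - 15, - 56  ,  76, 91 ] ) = [ - 56, - 56, - 45, - 15, - 6,3/5, 57 , 76, 91 ]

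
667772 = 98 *6814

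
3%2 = 1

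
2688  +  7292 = 9980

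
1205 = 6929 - 5724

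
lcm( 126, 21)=126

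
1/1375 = 1/1375 =0.00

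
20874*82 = 1711668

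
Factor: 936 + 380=2^2*7^1*47^1 = 1316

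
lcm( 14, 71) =994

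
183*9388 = 1718004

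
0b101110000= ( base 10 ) 368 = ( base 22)GG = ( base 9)448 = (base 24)F8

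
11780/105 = 2356/21 = 112.19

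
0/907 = 0 = 0.00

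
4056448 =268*15136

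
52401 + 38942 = 91343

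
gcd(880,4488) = 88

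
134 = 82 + 52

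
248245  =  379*655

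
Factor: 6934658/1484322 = 3467329/742161 =3^( - 1) * 7^(-1 )*19^1*41^1*59^(-1) * 599^(  -  1) * 4451^1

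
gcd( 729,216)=27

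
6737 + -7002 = - 265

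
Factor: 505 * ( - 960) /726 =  - 2^5*5^2* 11^ (-2) * 101^1 = - 80800/121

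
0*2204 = 0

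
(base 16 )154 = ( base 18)10g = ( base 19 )hh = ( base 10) 340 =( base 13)202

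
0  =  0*6163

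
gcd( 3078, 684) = 342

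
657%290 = 77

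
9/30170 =9/30170 = 0.00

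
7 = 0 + 7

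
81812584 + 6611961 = 88424545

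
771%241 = 48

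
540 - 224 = 316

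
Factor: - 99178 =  - 2^1*17^1*2917^1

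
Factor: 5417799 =3^1*37^1*48809^1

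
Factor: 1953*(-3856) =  - 7530768 = -2^4*3^2 *7^1 * 31^1 * 241^1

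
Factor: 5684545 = 5^1*17^1*66877^1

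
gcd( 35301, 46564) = 7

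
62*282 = 17484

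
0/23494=0= 0.00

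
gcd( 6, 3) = 3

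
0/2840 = 0 = 0.00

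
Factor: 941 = 941^1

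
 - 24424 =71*( - 344)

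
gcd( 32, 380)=4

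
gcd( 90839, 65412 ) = 1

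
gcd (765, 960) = 15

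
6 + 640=646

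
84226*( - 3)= - 252678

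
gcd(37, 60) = 1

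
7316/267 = 7316/267 = 27.40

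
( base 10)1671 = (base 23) 33F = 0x687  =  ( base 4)122013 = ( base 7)4605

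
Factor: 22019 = 97^1*227^1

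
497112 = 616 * 807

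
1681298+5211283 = 6892581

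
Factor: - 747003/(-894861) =3^(  -  2)*11^ (-1)*23^(-1)*131^(-1 )*499^2  =  249001/298287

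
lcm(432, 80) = 2160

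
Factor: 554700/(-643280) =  - 2^ ( - 2)*3^1*5^1*11^( - 1 )*17^( - 1)* 43^1 = -645/748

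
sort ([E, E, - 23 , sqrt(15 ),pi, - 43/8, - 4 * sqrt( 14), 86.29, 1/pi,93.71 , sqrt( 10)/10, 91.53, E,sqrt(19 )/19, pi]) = [ - 23, - 4*sqrt(14), - 43/8,sqrt( 19)/19, sqrt(10)/10, 1/pi,E, E, E, pi, pi  ,  sqrt( 15 ), 86.29,  91.53, 93.71] 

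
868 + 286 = 1154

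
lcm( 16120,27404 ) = 274040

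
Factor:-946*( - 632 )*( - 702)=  - 2^5 * 3^3*11^1*13^1*43^1*79^1 = - 419706144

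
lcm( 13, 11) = 143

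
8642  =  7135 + 1507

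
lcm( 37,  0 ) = 0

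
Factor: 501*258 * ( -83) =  - 10728414 = - 2^1*3^2*43^1*83^1*167^1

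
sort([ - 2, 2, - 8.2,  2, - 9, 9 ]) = [ - 9, - 8.2, - 2,2, 2,9]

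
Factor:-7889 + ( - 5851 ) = - 13740 = -2^2* 3^1*5^1 * 229^1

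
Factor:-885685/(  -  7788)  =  2^(-2)*3^( - 1)*5^1*11^( - 1)*19^1 * 59^(-1 )*9323^1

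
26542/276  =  96 + 1/6 = 96.17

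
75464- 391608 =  -316144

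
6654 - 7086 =  -  432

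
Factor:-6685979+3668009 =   -  2^1*3^2 * 5^1 * 33533^1 = - 3017970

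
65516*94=6158504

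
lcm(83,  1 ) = 83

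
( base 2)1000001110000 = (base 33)3sh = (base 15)13A8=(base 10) 4208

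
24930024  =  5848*4263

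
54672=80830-26158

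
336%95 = 51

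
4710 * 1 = 4710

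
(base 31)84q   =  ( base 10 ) 7838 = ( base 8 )17236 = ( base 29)998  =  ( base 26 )BFC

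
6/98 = 3/49=0.06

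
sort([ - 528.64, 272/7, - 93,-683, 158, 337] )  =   [ - 683, - 528.64, - 93,272/7, 158,  337]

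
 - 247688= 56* (-4423 ) 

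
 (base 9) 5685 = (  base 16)1070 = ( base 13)1BB9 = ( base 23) 7lm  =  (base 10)4208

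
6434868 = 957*6724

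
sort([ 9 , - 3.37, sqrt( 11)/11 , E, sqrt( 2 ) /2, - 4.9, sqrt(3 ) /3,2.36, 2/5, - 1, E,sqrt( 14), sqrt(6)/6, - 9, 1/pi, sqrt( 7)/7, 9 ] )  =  [ - 9,-4.9,  -  3.37,-1,sqrt( 11) /11, 1/pi, sqrt(7)/7, 2/5,sqrt( 6)/6,sqrt(3)/3, sqrt(2) /2, 2.36, E, E, sqrt( 14),9, 9 ] 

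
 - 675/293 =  - 3 + 204/293 = - 2.30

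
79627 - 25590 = 54037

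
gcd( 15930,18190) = 10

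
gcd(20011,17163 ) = 1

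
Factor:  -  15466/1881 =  - 2^1*3^(-2)*37^1 = - 74/9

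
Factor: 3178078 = 2^1*37^1*67^1*641^1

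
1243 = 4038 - 2795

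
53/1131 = 53/1131 = 0.05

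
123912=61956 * 2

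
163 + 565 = 728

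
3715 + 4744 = 8459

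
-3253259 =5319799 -8573058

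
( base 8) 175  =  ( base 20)65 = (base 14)8D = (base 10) 125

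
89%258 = 89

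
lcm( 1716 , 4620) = 60060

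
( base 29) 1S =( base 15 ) 3c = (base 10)57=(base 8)71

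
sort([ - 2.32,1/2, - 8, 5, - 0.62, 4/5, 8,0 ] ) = [ - 8,-2.32 , -0.62,0,1/2,  4/5, 5,8] 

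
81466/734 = 40733/367 = 110.99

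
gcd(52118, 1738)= 22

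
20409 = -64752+85161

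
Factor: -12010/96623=-2^1*5^1*23^( - 1)*1201^1*4201^(-1 ) 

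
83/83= 1  =  1.00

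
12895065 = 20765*621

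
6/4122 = 1/687= 0.00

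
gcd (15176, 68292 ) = 7588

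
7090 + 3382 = 10472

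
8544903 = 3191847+5353056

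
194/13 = 14 + 12/13 = 14.92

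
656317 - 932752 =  - 276435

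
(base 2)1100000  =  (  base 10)96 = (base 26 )3i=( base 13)75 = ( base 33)2u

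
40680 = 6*6780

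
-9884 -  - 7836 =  -2048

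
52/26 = 2 = 2.00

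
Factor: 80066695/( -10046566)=-2^(  -  1) *5^1*227^(- 1)*1789^1*8951^1*22129^( - 1)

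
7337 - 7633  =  -296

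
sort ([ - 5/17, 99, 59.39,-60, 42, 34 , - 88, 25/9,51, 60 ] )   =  [ - 88,-60, - 5/17, 25/9, 34, 42, 51, 59.39, 60,99] 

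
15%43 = 15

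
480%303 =177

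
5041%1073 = 749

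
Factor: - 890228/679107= - 2^2*3^(-1 )*11^( - 1)*13^ ( - 1 )*1583^( - 1)*222557^1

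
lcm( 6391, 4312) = 357896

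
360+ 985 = 1345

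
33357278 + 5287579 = 38644857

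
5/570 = 1/114 = 0.01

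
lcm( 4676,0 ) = 0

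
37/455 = 37/455=   0.08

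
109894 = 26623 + 83271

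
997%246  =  13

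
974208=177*5504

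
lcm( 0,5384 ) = 0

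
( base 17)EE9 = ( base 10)4293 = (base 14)17C9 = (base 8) 10305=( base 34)3O9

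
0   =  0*25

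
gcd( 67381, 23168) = 1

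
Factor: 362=2^1*181^1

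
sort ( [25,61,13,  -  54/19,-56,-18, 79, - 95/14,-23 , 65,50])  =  [ - 56, - 23, - 18, - 95/14, -54/19 , 13, 25,  50, 61,65,79] 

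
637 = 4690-4053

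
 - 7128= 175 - 7303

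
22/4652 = 11/2326 = 0.00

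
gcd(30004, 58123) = 13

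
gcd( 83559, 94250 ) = 1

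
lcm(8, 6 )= 24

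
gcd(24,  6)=6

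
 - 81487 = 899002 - 980489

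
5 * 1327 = 6635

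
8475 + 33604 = 42079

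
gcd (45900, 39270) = 510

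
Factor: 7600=2^4*5^2*19^1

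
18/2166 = 3/361 = 0.01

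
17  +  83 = 100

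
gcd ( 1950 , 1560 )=390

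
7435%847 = 659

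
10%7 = 3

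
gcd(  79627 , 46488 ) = 1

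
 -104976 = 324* (-324 )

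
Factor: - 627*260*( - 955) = 2^2*3^1*5^2*11^1*13^1*19^1*191^1 = 155684100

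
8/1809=8/1809  =  0.00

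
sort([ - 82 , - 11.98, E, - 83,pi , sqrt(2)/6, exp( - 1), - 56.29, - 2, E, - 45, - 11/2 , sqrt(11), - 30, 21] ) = [- 83, - 82, - 56.29, -45, - 30, - 11.98, - 11/2, - 2, sqrt(2) /6, exp(-1 ), E, E,pi,sqrt(11 ),  21]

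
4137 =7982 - 3845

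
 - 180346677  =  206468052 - 386814729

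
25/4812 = 25/4812 = 0.01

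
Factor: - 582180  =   - 2^2 * 3^1*5^1*31^1 * 313^1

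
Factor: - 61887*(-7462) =2^1 *3^1*7^3 * 13^1 * 41^1 * 421^1 =461800794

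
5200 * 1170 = 6084000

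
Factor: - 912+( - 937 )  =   - 1849 = -  43^2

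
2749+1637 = 4386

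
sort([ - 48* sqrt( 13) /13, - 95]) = [ - 95,- 48*sqrt ( 13)/13 ]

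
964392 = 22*43836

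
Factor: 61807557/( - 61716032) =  - 8829651/8816576= - 2^( - 6)*3^1*347^( - 1 )*397^( - 1)*2943217^1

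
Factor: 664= 2^3 * 83^1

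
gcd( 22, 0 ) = 22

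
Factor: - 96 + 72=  - 2^3*3^1 =- 24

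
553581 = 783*707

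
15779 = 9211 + 6568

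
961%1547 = 961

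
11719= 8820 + 2899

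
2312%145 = 137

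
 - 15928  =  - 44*362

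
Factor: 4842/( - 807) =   -  2^1*3^1 = - 6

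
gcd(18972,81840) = 372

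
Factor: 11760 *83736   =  984735360 = 2^7*3^3*5^1* 7^2*1163^1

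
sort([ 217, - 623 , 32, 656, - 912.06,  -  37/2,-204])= [ -912.06 , - 623 ,- 204, - 37/2,  32 , 217, 656] 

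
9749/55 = 9749/55 = 177.25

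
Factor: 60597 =3^2  *  6733^1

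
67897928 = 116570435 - 48672507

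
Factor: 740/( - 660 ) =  - 37/33 = -  3^( - 1)*11^( - 1 ) * 37^1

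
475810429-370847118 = 104963311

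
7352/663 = 11+59/663  =  11.09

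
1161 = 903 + 258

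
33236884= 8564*3881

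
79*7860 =620940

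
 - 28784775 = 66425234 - 95210009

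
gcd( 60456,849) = 3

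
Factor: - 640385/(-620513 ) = 5^1*29^( - 1)*211^1*607^1*21397^( - 1 ) 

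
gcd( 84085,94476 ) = 1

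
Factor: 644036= 2^2*161009^1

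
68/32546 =34/16273 = 0.00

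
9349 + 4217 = 13566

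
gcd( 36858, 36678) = 6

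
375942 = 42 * 8951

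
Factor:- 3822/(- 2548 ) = 3/2= 2^(- 1)*3^1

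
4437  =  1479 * 3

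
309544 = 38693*8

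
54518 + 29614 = 84132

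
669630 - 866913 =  - 197283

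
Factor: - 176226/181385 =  - 2^1*3^1*5^( - 1 )*23^1 * 1277^1*36277^( - 1 ) 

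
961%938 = 23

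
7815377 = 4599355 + 3216022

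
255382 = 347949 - 92567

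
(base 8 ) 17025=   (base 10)7701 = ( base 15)2436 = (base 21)H9F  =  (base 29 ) 94g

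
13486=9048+4438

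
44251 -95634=-51383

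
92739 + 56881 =149620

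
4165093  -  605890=3559203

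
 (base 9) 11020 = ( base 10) 7308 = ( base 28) 990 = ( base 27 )a0i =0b1110010001100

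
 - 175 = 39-214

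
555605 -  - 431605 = 987210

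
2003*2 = 4006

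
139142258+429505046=568647304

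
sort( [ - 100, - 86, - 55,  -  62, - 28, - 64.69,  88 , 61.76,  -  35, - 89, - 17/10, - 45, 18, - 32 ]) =[-100, - 89, - 86, - 64.69, - 62, - 55, - 45 , - 35, - 32 , - 28, - 17/10, 18,61.76, 88 ] 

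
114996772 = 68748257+46248515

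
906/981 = 302/327 = 0.92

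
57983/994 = 58 + 331/994 = 58.33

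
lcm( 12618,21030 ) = 63090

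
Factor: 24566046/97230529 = 2^1*3^1*11^(  -  1)*1879^1*2179^1 * 8839139^(  -  1)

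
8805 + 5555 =14360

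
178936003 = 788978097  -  610042094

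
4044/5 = 4044/5 = 808.80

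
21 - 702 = -681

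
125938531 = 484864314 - 358925783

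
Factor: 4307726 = 2^1*647^1*3329^1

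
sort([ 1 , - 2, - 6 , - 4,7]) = [  -  6 , - 4,  -  2,1,7]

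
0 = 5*0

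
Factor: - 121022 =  - 2^1 * 11^1 * 5501^1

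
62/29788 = 31/14894  =  0.00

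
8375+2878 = 11253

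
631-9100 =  - 8469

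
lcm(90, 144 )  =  720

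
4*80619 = 322476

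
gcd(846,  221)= 1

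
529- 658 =-129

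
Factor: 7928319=3^1 *7^1 *223^1 * 1693^1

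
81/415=81/415 = 0.20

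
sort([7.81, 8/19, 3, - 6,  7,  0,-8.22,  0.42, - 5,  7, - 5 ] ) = [  -  8.22, - 6,-5,-5,0,0.42,8/19, 3,7 , 7, 7.81 ] 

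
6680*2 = 13360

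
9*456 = 4104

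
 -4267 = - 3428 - 839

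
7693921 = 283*27187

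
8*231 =1848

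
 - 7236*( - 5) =36180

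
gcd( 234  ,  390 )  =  78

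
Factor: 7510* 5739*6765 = 2^1*3^2 * 5^2*11^1 * 41^1 * 751^1*1913^1 =291570755850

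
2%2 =0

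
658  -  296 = 362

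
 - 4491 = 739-5230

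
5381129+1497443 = 6878572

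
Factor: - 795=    - 3^1*5^1*53^1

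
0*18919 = 0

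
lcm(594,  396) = 1188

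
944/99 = 9+53/99 = 9.54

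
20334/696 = 29 + 25/116 = 29.22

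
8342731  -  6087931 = 2254800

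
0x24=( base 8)44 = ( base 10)36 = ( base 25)1B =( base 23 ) 1d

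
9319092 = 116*80337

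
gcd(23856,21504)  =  336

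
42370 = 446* 95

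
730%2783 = 730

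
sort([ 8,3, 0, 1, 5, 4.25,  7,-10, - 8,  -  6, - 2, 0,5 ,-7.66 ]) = [- 10, - 8,  -  7.66,-6, - 2,0,0,1,3,4.25,5,5,7,8] 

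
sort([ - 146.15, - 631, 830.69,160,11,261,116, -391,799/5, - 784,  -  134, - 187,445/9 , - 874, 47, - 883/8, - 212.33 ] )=[ - 874, - 784, - 631, - 391, - 212.33, - 187, - 146.15,-134, - 883/8,11, 47,445/9,116,799/5, 160,261,830.69] 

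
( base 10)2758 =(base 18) 894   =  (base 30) 31s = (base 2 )101011000110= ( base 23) 54l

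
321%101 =18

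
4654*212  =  986648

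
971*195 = 189345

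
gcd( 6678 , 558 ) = 18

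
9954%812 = 210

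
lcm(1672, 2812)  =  61864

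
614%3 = 2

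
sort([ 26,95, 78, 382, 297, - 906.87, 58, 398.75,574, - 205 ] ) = [ - 906.87, - 205,26,58, 78,95,297,382, 398.75,574]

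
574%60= 34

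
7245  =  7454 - 209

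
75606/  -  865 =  - 88 + 514/865 = -87.41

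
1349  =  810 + 539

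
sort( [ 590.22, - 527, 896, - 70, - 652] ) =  [ - 652 , - 527, - 70,590.22,896 ]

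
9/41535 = 1/4615 = 0.00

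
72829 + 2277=75106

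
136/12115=136/12115 = 0.01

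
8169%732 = 117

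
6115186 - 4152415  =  1962771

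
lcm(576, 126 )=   4032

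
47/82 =47/82 =0.57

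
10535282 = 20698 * 509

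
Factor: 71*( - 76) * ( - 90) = 2^3*3^2* 5^1*19^1 *71^1  =  485640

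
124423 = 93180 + 31243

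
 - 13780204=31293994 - 45074198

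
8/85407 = 8/85407 = 0.00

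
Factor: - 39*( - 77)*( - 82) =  - 2^1 * 3^1*7^1*11^1*13^1*41^1=- 246246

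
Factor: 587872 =2^5*18371^1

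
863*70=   60410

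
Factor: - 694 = -2^1*347^1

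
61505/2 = 30752  +  1/2  =  30752.50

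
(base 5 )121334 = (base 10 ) 4594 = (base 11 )34a7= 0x11f2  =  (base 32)4FI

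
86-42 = 44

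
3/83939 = 3/83939=0.00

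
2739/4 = 684+ 3/4=684.75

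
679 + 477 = 1156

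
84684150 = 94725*894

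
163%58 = 47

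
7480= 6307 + 1173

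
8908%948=376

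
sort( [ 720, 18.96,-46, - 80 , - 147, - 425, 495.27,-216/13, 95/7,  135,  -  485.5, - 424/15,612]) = [ - 485.5,  -  425,-147,  -  80, - 46,  -  424/15 , - 216/13 , 95/7,  18.96,135, 495.27, 612, 720]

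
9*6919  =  62271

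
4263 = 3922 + 341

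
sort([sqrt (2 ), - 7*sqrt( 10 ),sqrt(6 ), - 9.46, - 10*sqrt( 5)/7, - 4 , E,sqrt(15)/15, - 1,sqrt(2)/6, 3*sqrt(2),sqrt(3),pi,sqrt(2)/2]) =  [  -  7*sqrt( 10 ), - 9.46, - 4, - 10*sqrt(5 )/7 , - 1,sqrt( 2)/6, sqrt ( 15 )/15, sqrt( 2 )/2,sqrt( 2), sqrt ( 3),sqrt(6),E,  pi , 3*sqrt( 2 )]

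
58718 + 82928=141646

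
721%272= 177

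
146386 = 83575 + 62811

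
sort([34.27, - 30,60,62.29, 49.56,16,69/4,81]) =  [ - 30, 16,69/4,34.27,49.56, 60,62.29,81]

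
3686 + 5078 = 8764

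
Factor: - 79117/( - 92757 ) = 3^(  -  1 )*7^( - 2)* 61^1*631^ (-1)*1297^1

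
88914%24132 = 16518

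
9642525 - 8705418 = 937107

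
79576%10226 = 7994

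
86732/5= 17346 + 2/5 = 17346.40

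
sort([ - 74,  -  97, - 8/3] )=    [-97, - 74, - 8/3]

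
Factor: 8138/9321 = 2^1 *3^( - 1)*239^(  -  1)*313^1 = 626/717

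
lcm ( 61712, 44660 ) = 3394160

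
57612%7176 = 204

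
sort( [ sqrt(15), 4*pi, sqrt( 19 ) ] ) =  [ sqrt(15 ),sqrt(19),4*pi ]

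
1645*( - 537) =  - 883365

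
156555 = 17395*9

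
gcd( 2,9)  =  1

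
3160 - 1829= 1331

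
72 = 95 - 23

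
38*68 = 2584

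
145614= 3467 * 42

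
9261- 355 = 8906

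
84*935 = 78540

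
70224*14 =983136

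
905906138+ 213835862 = 1119742000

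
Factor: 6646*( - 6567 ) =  - 2^1*3^1*11^1*199^1*3323^1=-43644282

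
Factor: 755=5^1*151^1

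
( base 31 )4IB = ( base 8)10475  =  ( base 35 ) 3L3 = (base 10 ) 4413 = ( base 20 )B0D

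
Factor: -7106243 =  - 41^1*353^1*491^1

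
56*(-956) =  - 53536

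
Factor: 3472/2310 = 248/165 = 2^3*3^( - 1)* 5^ (  -  1)*11^( - 1 )*31^1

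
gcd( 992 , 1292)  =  4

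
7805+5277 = 13082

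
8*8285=66280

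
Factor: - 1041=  - 3^1  *347^1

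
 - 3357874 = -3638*923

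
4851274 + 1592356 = 6443630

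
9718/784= 12+ 155/392 = 12.40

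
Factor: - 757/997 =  -757^1 * 997^(-1 ) 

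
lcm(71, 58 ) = 4118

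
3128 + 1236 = 4364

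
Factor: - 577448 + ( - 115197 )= - 5^1*19^1*23^1*317^1=- 692645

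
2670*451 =1204170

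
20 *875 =17500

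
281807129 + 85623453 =367430582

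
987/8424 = 329/2808 =0.12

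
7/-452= -1+ 445/452= - 0.02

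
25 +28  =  53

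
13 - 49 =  - 36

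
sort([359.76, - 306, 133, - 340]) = [  -  340, - 306, 133,359.76]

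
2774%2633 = 141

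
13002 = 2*6501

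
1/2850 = 1/2850 = 0.00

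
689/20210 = 689/20210 = 0.03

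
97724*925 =90394700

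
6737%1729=1550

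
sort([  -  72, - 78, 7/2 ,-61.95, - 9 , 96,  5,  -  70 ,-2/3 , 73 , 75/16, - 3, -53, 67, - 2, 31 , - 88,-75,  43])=[-88, - 78,-75, - 72,-70,-61.95, - 53, - 9, - 3, - 2,  -  2/3, 7/2, 75/16,5, 31, 43, 67, 73,  96 ] 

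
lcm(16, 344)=688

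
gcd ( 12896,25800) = 8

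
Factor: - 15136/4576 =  - 13^( - 1 ) * 43^1 = - 43/13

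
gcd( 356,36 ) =4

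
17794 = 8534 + 9260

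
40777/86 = 474 + 13/86 = 474.15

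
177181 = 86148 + 91033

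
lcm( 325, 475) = 6175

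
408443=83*4921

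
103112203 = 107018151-3905948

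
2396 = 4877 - 2481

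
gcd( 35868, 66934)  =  98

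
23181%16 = 13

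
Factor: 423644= 2^2 * 13^1 * 8147^1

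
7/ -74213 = -7/74213 = - 0.00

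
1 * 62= 62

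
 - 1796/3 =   -  599 + 1/3 =- 598.67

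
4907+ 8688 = 13595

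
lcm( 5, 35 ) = 35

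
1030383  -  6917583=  - 5887200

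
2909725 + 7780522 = 10690247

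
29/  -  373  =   - 29/373 = - 0.08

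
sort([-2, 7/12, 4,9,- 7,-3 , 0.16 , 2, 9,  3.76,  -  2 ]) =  [ - 7, - 3, - 2,-2, 0.16,7/12, 2 , 3.76, 4, 9,9]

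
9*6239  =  56151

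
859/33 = 859/33 = 26.03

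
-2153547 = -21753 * 99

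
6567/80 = 6567/80 = 82.09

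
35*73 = 2555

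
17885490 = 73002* 245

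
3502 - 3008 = 494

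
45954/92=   499 + 1/2 =499.50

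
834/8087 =834/8087 = 0.10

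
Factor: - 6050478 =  - 2^1*3^1*7^1*71^1 * 2029^1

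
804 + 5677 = 6481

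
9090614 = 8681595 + 409019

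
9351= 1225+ 8126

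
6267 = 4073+2194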